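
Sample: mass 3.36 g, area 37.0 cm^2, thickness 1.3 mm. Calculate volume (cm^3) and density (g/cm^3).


Volume = 4.810 cm^3
Density = 0.699 g/cm^3


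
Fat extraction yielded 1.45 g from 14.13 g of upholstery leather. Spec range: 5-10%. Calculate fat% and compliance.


Fat% = 1.45 / 14.13 x 100 = 10.3%
Spec range: 5-10%
Compliant: No


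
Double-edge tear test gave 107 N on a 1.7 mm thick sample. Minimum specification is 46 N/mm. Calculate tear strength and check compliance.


Tear strength = 62.9 N/mm
Compliant: Yes

Tear strength = 107 / 1.7 = 62.9 N/mm
Required minimum = 46 N/mm
Compliant: Yes


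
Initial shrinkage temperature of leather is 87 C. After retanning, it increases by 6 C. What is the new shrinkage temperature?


93 C


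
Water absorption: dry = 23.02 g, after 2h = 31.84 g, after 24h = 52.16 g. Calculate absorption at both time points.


WA (2h) = (31.84 - 23.02) / 23.02 x 100 = 38.3%
WA (24h) = (52.16 - 23.02) / 23.02 x 100 = 126.6%


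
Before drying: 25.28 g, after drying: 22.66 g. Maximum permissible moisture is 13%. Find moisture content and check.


Moisture content = 10.4%
Acceptable: Yes

MC = (25.28 - 22.66) / 25.28 x 100 = 10.4%
Maximum: 13%
Acceptable: Yes


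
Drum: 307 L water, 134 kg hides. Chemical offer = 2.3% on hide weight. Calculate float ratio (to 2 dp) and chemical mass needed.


Float ratio = 2.29
Chemical needed = 3.082 kg

Float ratio = 307 / 134 = 2.29
Chemical = 134 x 2.3 / 100 = 3.082 kg


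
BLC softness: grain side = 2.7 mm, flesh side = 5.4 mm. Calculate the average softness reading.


Average = (2.7 + 5.4) / 2
Average = 4.05 mm


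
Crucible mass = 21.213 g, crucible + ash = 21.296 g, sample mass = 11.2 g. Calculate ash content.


Ash mass = 21.296 - 21.213 = 0.083 g
Ash% = 0.083 / 11.2 x 100 = 0.74%


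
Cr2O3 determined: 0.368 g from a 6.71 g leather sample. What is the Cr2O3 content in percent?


5.48%

Cr2O3% = 0.368 / 6.71 x 100
Cr2O3% = 5.48%


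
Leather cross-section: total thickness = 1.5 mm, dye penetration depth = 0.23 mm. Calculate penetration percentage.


Penetration% = 0.23 / 1.5 x 100
Penetration = 15.3%


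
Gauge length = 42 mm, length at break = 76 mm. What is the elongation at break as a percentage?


Extension = 76 - 42 = 34 mm
Elongation = 34 / 42 x 100 = 81.0%


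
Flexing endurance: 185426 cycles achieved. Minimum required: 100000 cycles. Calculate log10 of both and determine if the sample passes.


Achieved: log10 = 5.27
Required: log10 = 5.00
Passes: Yes

log10(185426) = 5.27
log10(100000) = 5.00
Passes: Yes


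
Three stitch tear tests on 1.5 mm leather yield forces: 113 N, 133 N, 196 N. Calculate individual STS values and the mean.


STS1 = 75.3 N/mm
STS2 = 88.7 N/mm
STS3 = 130.7 N/mm
Mean = 98.2 N/mm

STS1 = 113 / 1.5 = 75.3 N/mm
STS2 = 133 / 1.5 = 88.7 N/mm
STS3 = 196 / 1.5 = 130.7 N/mm
Mean = (75.3 + 88.7 + 130.7) / 3 = 98.2 N/mm


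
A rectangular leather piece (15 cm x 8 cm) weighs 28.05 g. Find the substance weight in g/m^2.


Area = 15 x 8 = 120 cm^2
SW = 28.05 / 120 x 10000 = 2337.5 g/m^2


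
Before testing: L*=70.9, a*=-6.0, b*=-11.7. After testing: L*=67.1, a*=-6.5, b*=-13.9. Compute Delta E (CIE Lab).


Delta E = 4.42

dL = 67.1 - 70.9 = -3.8
da = -6.5 - (-6.0) = -0.5
db = -13.9 - (-11.7) = -2.2
dE = sqrt((-3.8)^2 + (-0.5)^2 + (-2.2)^2) = 4.42


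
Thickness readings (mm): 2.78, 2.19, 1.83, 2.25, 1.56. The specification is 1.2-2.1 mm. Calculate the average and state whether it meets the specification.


Sum = 10.61
Average = 10.61 / 5 = 2.12 mm
Specification range: 1.2 to 2.1 mm
Within spec: No


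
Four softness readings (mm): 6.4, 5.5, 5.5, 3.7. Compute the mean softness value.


5.28 mm

Sum = 6.4 + 5.5 + 5.5 + 3.7
Mean = 21.1 / 4 = 5.28 mm


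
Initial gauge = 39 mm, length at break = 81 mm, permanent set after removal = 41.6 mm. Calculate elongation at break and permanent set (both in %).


Elongation at break = 107.7%
Permanent set = 6.7%

Elongation at break = (81 - 39) / 39 x 100 = 107.7%
Permanent set = (41.6 - 39) / 39 x 100 = 6.7%


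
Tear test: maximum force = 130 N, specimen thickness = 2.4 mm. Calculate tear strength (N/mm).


Tear strength = force / thickness
Tear = 130 / 2.4 = 54.2 N/mm


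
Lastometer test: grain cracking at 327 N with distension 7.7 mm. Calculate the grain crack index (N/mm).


42.5 N/mm

Grain crack index = force / distension
Index = 327 / 7.7 = 42.5 N/mm


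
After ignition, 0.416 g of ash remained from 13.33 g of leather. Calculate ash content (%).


3.12%


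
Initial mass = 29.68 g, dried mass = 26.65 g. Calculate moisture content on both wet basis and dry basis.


Wet basis = 10.2%
Dry basis = 11.4%

Moisture lost = 29.68 - 26.65 = 3.03 g
Wet basis MC = 3.03 / 29.68 x 100 = 10.2%
Dry basis MC = 3.03 / 26.65 x 100 = 11.4%


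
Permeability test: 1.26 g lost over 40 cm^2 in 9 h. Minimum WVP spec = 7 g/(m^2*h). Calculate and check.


WVP = 1.26 / (40 x 9) x 10000 = 35.00 g/(m^2*h)
Minimum: 7 g/(m^2*h)
Meets spec: Yes


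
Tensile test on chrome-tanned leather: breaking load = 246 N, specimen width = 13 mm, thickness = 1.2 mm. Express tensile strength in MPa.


Cross-section = 13 x 1.2 = 15.6 mm^2
TS = 246 / 15.6 = 15.77 MPa
(1 N/mm^2 = 1 MPa)


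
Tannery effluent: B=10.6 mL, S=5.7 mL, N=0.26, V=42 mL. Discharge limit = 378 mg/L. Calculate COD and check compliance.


COD = 242.7 mg/L
Compliant: Yes

COD = (10.6 - 5.7) x 0.26 x 8000 / 42 = 242.7 mg/L
Limit: 378 mg/L
Compliant: Yes


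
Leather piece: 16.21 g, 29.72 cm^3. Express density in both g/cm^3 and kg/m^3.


Density = 16.21 / 29.72 = 0.545 g/cm^3
Convert: 0.545 x 1000 = 545 kg/m^3


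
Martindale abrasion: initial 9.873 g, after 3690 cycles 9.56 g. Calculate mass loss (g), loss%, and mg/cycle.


Loss = 9.873 - 9.56 = 0.313 g
Loss% = 0.313 / 9.873 x 100 = 3.17%
Rate = 0.313 / 3690 x 1000 = 0.085 mg/cycle


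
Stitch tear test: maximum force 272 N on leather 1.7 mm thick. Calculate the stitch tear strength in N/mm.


160.0 N/mm

Stitch tear strength = force / thickness
STS = 272 / 1.7 = 160.0 N/mm


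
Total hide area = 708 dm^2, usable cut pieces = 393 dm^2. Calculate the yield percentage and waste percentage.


Yield = 55.5%
Waste = 44.5%

Yield = 393 / 708 x 100 = 55.5%
Waste = 708 - 393 = 315 dm^2
Waste% = 100 - 55.5 = 44.5%


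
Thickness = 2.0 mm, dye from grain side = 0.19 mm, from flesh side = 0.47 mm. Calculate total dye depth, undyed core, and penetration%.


Total dyed = 0.66 mm
Undyed core = 1.34 mm
Penetration = 33.0%

Total dyed = 0.19 + 0.47 = 0.66 mm
Undyed core = 2.0 - 0.66 = 1.34 mm
Penetration = 0.66 / 2.0 x 100 = 33.0%


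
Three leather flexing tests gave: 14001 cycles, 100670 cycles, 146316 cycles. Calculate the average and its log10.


Average = 86996 cycles
log10 = 4.94


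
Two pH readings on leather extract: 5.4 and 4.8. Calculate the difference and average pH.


Difference = |5.4 - 4.8| = 0.6
Average = (5.4 + 4.8) / 2 = 5.10


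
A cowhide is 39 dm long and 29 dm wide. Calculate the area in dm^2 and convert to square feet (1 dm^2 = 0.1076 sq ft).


Area = 39 x 29 = 1131 dm^2
Conversion: 1131 x 0.1076 = 121.70 sq ft


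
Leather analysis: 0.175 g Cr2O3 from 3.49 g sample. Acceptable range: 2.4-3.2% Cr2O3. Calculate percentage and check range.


Cr2O3% = 0.175 / 3.49 x 100 = 5.01%
Acceptable range: 2.4 to 3.2%
Within range: No


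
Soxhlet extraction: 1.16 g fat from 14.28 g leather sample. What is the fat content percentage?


Fat content = 1.16 / 14.28 x 100
Fat = 8.1%


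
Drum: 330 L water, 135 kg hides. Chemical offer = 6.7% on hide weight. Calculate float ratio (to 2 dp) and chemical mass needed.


Float ratio = 330 / 135 = 2.44
Chemical = 135 x 6.7 / 100 = 9.045 kg


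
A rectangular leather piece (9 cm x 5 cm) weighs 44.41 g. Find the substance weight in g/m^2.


Area = 9 x 5 = 45 cm^2
SW = 44.41 / 45 x 10000 = 9868.9 g/m^2


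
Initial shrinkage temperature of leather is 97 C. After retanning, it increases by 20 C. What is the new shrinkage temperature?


117 C

New Ts = 97 + 20 = 117 C


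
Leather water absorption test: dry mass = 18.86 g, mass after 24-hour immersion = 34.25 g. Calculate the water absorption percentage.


81.6%

Water absorbed = 34.25 - 18.86 = 15.39 g
WA% = 15.39 / 18.86 x 100 = 81.6%


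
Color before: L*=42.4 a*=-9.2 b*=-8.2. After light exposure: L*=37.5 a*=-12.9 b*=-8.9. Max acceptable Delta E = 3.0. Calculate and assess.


Delta E = 6.18
Passes: No

dL = -4.9, da = -3.7, db = -0.7
dE = sqrt((-4.9)^2 + (-3.7)^2 + (-0.7)^2) = 6.18
Max = 3.0
Passes: No


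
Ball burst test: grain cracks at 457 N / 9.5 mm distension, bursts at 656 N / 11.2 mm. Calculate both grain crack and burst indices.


Crack index = 48.1 N/mm
Burst index = 58.6 N/mm

Crack index = 457 / 9.5 = 48.1 N/mm
Burst index = 656 / 11.2 = 58.6 N/mm


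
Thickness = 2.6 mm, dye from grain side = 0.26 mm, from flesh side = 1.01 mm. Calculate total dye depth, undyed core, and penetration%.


Total dyed = 1.27 mm
Undyed core = 1.33 mm
Penetration = 48.8%

Total dyed = 0.26 + 1.01 = 1.27 mm
Undyed core = 2.6 - 1.27 = 1.33 mm
Penetration = 1.27 / 2.6 x 100 = 48.8%


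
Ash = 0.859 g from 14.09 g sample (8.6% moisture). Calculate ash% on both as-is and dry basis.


As-is ash% = 0.859 / 14.09 x 100 = 6.10%
Dry mass = 14.09 x (100 - 8.6) / 100 = 12.87826 g
Dry-basis ash% = 0.859 / 12.87826 x 100 = 6.67%


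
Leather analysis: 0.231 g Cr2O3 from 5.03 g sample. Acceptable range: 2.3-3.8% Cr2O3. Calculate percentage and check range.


Cr2O3% = 0.231 / 5.03 x 100 = 4.59%
Acceptable range: 2.3 to 3.8%
Within range: No


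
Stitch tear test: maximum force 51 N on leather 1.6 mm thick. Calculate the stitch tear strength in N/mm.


Stitch tear strength = force / thickness
STS = 51 / 1.6 = 31.9 N/mm


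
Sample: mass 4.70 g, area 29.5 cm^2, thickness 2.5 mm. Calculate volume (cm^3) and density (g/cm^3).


Volume = 7.375 cm^3
Density = 0.637 g/cm^3

Thickness in cm = 2.5 / 10 = 0.25 cm
Volume = 29.5 x 0.25 = 7.375 cm^3
Density = 4.70 / 7.375 = 0.637 g/cm^3


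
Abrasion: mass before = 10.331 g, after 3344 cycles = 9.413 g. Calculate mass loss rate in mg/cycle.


Mass loss = 10.331 - 9.413 = 0.918 g
Rate = 0.918 / 3344 x 1000 = 0.275 mg/cycle


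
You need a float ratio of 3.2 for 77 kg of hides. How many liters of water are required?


Water = hide weight x target ratio
Water = 77 x 3.2 = 246.4 L


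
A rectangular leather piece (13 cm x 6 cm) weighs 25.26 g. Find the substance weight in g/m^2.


3238.5 g/m^2

Area = 13 x 6 = 78 cm^2
SW = 25.26 / 78 x 10000 = 3238.5 g/m^2


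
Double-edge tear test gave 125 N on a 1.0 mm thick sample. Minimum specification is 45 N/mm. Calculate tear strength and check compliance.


Tear strength = 125.0 N/mm
Compliant: Yes


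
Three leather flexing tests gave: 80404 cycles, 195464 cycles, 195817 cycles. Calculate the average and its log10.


Average = (80404 + 195464 + 195817) / 3 = 157228 cycles
log10(157228) = 5.20


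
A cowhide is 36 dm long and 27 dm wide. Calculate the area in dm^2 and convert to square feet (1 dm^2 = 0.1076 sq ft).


Area = 36 x 27 = 972 dm^2
Conversion: 972 x 0.1076 = 104.59 sq ft


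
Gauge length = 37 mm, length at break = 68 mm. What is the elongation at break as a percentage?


Extension = 68 - 37 = 31 mm
Elongation = 31 / 37 x 100 = 83.8%


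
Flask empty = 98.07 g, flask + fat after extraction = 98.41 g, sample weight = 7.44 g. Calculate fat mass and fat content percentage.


Fat mass = 98.41 - 98.07 = 0.34 g
Fat% = 0.34 / 7.44 x 100 = 4.6%


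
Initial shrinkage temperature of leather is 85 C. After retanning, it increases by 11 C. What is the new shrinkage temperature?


New Ts = 85 + 11 = 96 C


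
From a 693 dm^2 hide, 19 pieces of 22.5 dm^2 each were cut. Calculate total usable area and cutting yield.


Total usable = 19 x 22.5 = 427.5 dm^2
Yield = 427.5 / 693 x 100 = 61.7%


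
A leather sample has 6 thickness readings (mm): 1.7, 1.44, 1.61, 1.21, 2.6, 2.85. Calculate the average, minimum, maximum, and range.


Sum = 11.41
Average = 11.41 / 6 = 1.90 mm
Minimum = 1.21 mm
Maximum = 2.85 mm
Range = 2.85 - 1.21 = 1.64 mm


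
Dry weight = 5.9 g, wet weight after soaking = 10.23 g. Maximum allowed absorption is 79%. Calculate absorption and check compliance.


Absorption = 73.4%
Compliant: Yes


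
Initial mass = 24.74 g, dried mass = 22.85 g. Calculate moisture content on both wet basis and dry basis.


Moisture lost = 24.74 - 22.85 = 1.89 g
Wet basis MC = 1.89 / 24.74 x 100 = 7.6%
Dry basis MC = 1.89 / 22.85 x 100 = 8.3%


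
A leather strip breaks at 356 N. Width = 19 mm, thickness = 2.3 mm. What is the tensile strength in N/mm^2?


Cross-sectional area = 19 x 2.3 = 43.7 mm^2
Tensile strength = 356 / 43.7 = 8.15 N/mm^2


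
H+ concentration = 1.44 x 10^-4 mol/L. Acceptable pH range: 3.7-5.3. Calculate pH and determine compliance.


pH = 3.84
Compliant: Yes

pH = -log10(1.44 x 10^-4) = 3.84
Range: 3.7 to 5.3
Compliant: Yes


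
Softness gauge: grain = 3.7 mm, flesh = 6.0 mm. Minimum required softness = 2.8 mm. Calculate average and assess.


Average = (3.7 + 6.0) / 2 = 4.85 mm
Minimum = 2.8 mm
Meets requirement: Yes


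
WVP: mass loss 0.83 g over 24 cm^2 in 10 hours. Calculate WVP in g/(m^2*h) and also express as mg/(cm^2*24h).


WVP = 0.83 / (24 x 10) x 10000 = 34.58 g/(m^2*h)
Mass loss in mg = 0.83 x 1000 = 830 mg
Per cm^2 per 24h in mg: 830 x 24 / (24 x 10) = 19920 / 240 = 83.00 mg/(cm^2*24h)


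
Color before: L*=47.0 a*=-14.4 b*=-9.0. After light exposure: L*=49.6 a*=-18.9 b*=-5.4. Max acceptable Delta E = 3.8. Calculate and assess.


Delta E = 6.32
Passes: No

dL = 2.6, da = -4.5, db = 3.6
dE = sqrt((2.6)^2 + (-4.5)^2 + (3.6)^2) = 6.32
Max = 3.8
Passes: No


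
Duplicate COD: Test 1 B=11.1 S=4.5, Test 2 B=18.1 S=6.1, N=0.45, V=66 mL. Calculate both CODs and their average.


COD1 = 360.0 mg/L
COD2 = 654.5 mg/L
Average = 507.3 mg/L

COD1 = (11.1 - 4.5) x 0.45 x 8000 / 66 = 360.0 mg/L
COD2 = (18.1 - 6.1) x 0.45 x 8000 / 66 = 654.5 mg/L
Average = (360.0 + 654.5) / 2 = 507.3 mg/L


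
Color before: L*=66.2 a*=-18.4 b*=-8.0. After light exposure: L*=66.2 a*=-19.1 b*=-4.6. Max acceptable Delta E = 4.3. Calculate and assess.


Delta E = 3.47
Passes: Yes

dL = 0.0, da = -0.7, db = 3.4
dE = sqrt((0.0)^2 + (-0.7)^2 + (3.4)^2) = 3.47
Max = 4.3
Passes: Yes


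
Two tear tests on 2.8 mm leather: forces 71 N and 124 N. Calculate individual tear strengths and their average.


Tear 1 = 71 / 2.8 = 25.4 N/mm
Tear 2 = 124 / 2.8 = 44.3 N/mm
Average = (25.4 + 44.3) / 2 = 34.9 N/mm


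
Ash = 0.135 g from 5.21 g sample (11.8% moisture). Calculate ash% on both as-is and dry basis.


As-is ash = 2.59%
Dry-basis ash = 2.94%

As-is ash% = 0.135 / 5.21 x 100 = 2.59%
Dry mass = 5.21 x (100 - 11.8) / 100 = 4.59522 g
Dry-basis ash% = 0.135 / 4.59522 x 100 = 2.94%


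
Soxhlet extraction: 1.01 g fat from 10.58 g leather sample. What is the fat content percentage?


9.5%


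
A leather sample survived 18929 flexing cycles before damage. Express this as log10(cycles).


log10(18929) = 4.28


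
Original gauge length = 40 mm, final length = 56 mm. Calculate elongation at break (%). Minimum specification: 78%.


Elongation = 40.0%
Meets spec: No

Extension = 56 - 40 = 16 mm
Elongation = 16 / 40 x 100 = 40.0%
Minimum required: 78%
Meets specification: No


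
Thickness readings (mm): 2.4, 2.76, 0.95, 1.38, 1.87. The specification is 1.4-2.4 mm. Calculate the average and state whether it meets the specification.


Average = 1.87 mm
Within specification: Yes


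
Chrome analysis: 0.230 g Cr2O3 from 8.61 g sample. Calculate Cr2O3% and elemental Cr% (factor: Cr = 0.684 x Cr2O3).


Cr2O3 = 2.67%
Cr = 1.83%

Cr2O3% = 0.230 / 8.61 x 100 = 2.67%
Cr% = 2.67 x 0.684 = 1.83%


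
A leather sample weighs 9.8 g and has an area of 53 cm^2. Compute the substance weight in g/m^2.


1849.1 g/m^2

Substance weight = mass / area x 10000
SW = 9.8 / 53 x 10000
SW = 1849.1 g/m^2


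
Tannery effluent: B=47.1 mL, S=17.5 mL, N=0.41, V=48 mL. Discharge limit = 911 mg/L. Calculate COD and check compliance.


COD = (47.1 - 17.5) x 0.41 x 8000 / 48 = 2022.7 mg/L
Limit: 911 mg/L
Compliant: No


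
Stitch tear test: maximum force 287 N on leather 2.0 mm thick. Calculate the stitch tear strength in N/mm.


Stitch tear strength = force / thickness
STS = 287 / 2.0 = 143.5 N/mm


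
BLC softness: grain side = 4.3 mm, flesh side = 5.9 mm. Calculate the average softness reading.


Average = (4.3 + 5.9) / 2
Average = 5.10 mm


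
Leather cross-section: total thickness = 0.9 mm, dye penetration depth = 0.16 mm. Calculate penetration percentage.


Penetration% = 0.16 / 0.9 x 100
Penetration = 17.8%


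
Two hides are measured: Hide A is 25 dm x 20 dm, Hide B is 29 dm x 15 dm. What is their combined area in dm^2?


935 dm^2

Hide A area = 25 x 20 = 500 dm^2
Hide B area = 29 x 15 = 435 dm^2
Total = 500 + 435 = 935 dm^2


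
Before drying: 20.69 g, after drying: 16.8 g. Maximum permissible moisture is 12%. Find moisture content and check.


MC = (20.69 - 16.8) / 20.69 x 100 = 18.8%
Maximum: 12%
Acceptable: No


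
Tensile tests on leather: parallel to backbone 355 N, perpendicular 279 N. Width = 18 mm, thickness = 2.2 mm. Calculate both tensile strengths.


Area = 18 x 2.2 = 39.6 mm^2
TS (parallel) = 355 / 39.6 = 8.96 N/mm^2
TS (perpendicular) = 279 / 39.6 = 7.05 N/mm^2


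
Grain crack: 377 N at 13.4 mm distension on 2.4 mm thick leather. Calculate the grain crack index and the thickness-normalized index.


Crack index = 377 / 13.4 = 28.1 N/mm
Normalized = 28.1 / 2.4 = 11.7 N/mm per mm


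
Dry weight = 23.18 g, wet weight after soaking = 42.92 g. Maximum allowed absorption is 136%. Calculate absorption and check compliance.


WA = (42.92 - 23.18) / 23.18 x 100 = 85.2%
Maximum allowed: 136%
Compliant: Yes


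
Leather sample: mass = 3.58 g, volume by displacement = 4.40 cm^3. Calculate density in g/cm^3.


Density = mass / volume
Density = 3.58 / 4.40 = 0.814 g/cm^3


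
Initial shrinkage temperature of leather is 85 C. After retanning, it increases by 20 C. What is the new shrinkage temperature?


105 C


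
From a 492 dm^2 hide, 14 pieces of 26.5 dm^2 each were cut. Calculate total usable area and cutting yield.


Total usable = 14 x 26.5 = 371.0 dm^2
Yield = 371.0 / 492 x 100 = 75.4%


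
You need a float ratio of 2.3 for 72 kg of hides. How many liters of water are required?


165.6 L


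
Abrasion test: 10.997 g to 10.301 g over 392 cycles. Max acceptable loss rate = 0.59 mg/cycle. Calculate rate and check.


Rate = 1.776 mg/cycle
Passes: No

Loss = 10.997 - 10.301 = 0.696 g
Rate = 0.696 g / 392 cycles x 1000 = 1.776 mg/cycle
Max = 0.59 mg/cycle
Passes: No


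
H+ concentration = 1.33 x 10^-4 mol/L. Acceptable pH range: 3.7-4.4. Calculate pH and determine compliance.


pH = -log10(1.33 x 10^-4) = 3.88
Range: 3.7 to 4.4
Compliant: Yes


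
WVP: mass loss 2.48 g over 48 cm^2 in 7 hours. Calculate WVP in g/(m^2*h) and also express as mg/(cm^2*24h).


WVP = 2.48 / (48 x 7) x 10000 = 73.81 g/(m^2*h)
Mass loss in mg = 2.48 x 1000 = 2480 mg
Per cm^2 per 24h in mg: 2480 x 24 / (48 x 7) = 59520 / 336 = 177.14 mg/(cm^2*24h)


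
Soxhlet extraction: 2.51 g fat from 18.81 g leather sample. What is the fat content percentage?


13.3%


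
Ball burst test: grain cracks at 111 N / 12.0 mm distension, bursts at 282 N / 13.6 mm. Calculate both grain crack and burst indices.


Crack index = 9.3 N/mm
Burst index = 20.7 N/mm

Crack index = 111 / 12.0 = 9.3 N/mm
Burst index = 282 / 13.6 = 20.7 N/mm


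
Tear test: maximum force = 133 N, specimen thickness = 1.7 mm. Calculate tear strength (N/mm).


Tear strength = force / thickness
Tear = 133 / 1.7 = 78.2 N/mm


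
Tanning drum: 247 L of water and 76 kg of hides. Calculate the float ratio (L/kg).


3.3

Float ratio = water / hide weight
Ratio = 247 / 76 = 3.3


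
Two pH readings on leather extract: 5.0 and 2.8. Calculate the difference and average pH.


Difference = 2.2
Average pH = 3.90


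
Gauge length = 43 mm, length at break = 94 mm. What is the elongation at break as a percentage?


Extension = 94 - 43 = 51 mm
Elongation = 51 / 43 x 100 = 118.6%


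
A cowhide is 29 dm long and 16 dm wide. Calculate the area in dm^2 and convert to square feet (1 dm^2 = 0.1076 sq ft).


Area = 29 x 16 = 464 dm^2
Conversion: 464 x 0.1076 = 49.93 sq ft


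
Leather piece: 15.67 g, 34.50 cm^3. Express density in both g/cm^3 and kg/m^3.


Density = 15.67 / 34.50 = 0.454 g/cm^3
Convert: 0.454 x 1000 = 454 kg/m^3


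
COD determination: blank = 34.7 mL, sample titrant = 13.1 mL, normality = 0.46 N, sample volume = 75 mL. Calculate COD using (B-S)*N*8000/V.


1059.8 mg/L

COD = (34.7 - 13.1) x 0.46 x 8000 / 75
COD = 21.6 x 0.46 x 8000 / 75
COD = 1059.8 mg/L


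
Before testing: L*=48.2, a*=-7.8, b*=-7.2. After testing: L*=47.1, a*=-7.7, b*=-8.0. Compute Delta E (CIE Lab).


Delta E = 1.36

dL = 47.1 - 48.2 = -1.1
da = -7.7 - (-7.8) = 0.1
db = -8.0 - (-7.2) = -0.8
dE = sqrt((-1.1)^2 + (0.1)^2 + (-0.8)^2) = 1.36


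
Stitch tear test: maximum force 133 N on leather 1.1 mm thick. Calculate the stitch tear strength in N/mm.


120.9 N/mm

Stitch tear strength = force / thickness
STS = 133 / 1.1 = 120.9 N/mm


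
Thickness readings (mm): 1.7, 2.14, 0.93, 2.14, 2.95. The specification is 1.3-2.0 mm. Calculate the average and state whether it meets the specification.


Sum = 9.86
Average = 9.86 / 5 = 1.97 mm
Specification range: 1.3 to 2.0 mm
Within spec: Yes


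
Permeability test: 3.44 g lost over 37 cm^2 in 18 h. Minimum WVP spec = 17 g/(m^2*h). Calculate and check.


WVP = 51.65 g/(m^2*h)
Meets specification: Yes


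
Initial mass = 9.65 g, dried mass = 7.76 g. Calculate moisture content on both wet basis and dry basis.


Moisture lost = 9.65 - 7.76 = 1.89 g
Wet basis MC = 1.89 / 9.65 x 100 = 19.6%
Dry basis MC = 1.89 / 7.76 x 100 = 24.4%


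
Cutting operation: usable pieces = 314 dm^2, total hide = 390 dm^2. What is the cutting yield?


80.5%


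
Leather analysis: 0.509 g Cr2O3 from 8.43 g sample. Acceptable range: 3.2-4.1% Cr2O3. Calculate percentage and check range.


Cr2O3% = 0.509 / 8.43 x 100 = 6.04%
Acceptable range: 3.2 to 4.1%
Within range: No


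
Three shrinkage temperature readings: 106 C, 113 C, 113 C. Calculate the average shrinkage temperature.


Average = (106 + 113 + 113) / 3
Average = 332 / 3 = 110.7 C


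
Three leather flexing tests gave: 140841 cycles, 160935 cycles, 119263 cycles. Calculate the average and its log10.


Average = 140346 cycles
log10 = 5.15

Average = (140841 + 160935 + 119263) / 3 = 140346 cycles
log10(140346) = 5.15


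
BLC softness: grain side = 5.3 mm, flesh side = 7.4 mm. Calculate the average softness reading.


6.35 mm

Average = (5.3 + 7.4) / 2
Average = 6.35 mm


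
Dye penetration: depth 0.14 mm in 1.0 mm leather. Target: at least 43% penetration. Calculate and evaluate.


Penetration = 14.0%
Meets target: No

Penetration = 0.14 / 1.0 x 100 = 14.0%
Target: 43%
Meets target: No


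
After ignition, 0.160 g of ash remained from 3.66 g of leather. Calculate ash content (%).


Ash% = 0.160 / 3.66 x 100
Ash% = 4.37%


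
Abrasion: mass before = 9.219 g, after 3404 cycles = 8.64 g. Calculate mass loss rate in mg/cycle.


Mass loss = 9.219 - 8.64 = 0.579 g
Rate = 0.579 / 3404 x 1000 = 0.170 mg/cycle


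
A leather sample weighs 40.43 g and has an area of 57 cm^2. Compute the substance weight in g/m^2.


7093.0 g/m^2


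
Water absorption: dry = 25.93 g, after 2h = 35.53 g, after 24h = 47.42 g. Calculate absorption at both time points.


2h absorption = 37.0%
24h absorption = 82.9%

WA (2h) = (35.53 - 25.93) / 25.93 x 100 = 37.0%
WA (24h) = (47.42 - 25.93) / 25.93 x 100 = 82.9%


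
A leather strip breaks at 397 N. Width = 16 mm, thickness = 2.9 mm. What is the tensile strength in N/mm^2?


Cross-sectional area = 16 x 2.9 = 46.4 mm^2
Tensile strength = 397 / 46.4 = 8.56 N/mm^2


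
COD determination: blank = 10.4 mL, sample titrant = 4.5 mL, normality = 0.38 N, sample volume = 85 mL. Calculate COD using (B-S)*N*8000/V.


COD = (10.4 - 4.5) x 0.38 x 8000 / 85
COD = 5.9 x 0.38 x 8000 / 85
COD = 211.0 mg/L


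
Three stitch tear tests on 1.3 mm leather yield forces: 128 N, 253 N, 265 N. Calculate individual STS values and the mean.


STS1 = 128 / 1.3 = 98.5 N/mm
STS2 = 253 / 1.3 = 194.6 N/mm
STS3 = 265 / 1.3 = 203.8 N/mm
Mean = (98.5 + 194.6 + 203.8) / 3 = 165.6 N/mm


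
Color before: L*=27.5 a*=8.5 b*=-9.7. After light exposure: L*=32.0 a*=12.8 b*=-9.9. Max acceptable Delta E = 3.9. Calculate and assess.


dL = 4.5, da = 4.3, db = -0.2
dE = sqrt((4.5)^2 + (4.3)^2 + (-0.2)^2) = 6.23
Max = 3.9
Passes: No


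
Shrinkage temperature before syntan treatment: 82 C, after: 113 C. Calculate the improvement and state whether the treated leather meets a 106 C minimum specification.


Improvement = 31 C
Meets 106 C spec: Yes

Improvement = 113 - 82 = 31 C
Spec check: 113 C >= 106 C? Yes


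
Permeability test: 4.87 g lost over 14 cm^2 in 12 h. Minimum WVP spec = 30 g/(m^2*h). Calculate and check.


WVP = 4.87 / (14 x 12) x 10000 = 289.88 g/(m^2*h)
Minimum: 30 g/(m^2*h)
Meets spec: Yes


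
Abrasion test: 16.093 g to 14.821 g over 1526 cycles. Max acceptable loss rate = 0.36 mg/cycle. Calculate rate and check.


Loss = 16.093 - 14.821 = 1.272 g
Rate = 1.272 g / 1526 cycles x 1000 = 0.834 mg/cycle
Max = 0.36 mg/cycle
Passes: No


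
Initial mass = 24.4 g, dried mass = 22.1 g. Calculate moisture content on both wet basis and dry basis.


Moisture lost = 24.4 - 22.1 = 2.30 g
Wet basis MC = 2.30 / 24.4 x 100 = 9.4%
Dry basis MC = 2.30 / 22.1 x 100 = 10.4%


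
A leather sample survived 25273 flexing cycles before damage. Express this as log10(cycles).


log10(25273) = 4.40


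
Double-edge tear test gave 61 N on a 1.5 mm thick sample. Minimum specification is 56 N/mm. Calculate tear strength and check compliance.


Tear strength = 61 / 1.5 = 40.7 N/mm
Required minimum = 56 N/mm
Compliant: No


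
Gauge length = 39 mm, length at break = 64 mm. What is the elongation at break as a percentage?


Extension = 64 - 39 = 25 mm
Elongation = 25 / 39 x 100 = 64.1%


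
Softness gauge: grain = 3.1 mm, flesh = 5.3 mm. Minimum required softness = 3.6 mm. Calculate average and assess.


Average = (3.1 + 5.3) / 2 = 4.20 mm
Minimum = 3.6 mm
Meets requirement: Yes


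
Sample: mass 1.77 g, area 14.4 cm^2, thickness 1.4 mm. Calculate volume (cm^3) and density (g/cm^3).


Thickness in cm = 1.4 / 10 = 0.14 cm
Volume = 14.4 x 0.14 = 2.016 cm^3
Density = 1.77 / 2.016 = 0.878 g/cm^3


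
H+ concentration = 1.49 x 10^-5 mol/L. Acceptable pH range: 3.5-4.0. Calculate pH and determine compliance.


pH = 4.83
Compliant: No

pH = -log10(1.49 x 10^-5) = 4.83
Range: 3.5 to 4.0
Compliant: No


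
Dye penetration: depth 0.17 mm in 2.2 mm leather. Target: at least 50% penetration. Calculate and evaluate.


Penetration = 0.17 / 2.2 x 100 = 7.7%
Target: 50%
Meets target: No


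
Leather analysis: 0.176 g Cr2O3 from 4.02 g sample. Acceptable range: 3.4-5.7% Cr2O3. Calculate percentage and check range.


Cr2O3 = 4.38%
Within range: Yes


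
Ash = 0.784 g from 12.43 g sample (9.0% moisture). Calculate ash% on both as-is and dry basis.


As-is ash = 6.31%
Dry-basis ash = 6.93%


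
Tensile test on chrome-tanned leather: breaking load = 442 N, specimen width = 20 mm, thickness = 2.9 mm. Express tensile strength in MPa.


7.62 MPa


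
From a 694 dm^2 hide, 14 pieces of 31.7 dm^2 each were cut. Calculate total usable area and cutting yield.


Total usable = 14 x 31.7 = 443.8 dm^2
Yield = 443.8 / 694 x 100 = 63.9%


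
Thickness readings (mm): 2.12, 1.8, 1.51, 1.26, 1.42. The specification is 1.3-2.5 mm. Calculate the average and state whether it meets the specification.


Average = 1.62 mm
Within specification: Yes


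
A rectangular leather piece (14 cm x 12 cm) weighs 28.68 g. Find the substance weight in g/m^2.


Area = 14 x 12 = 168 cm^2
SW = 28.68 / 168 x 10000 = 1707.1 g/m^2


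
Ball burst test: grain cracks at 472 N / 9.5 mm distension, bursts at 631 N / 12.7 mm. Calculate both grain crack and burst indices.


Crack index = 472 / 9.5 = 49.7 N/mm
Burst index = 631 / 12.7 = 49.7 N/mm


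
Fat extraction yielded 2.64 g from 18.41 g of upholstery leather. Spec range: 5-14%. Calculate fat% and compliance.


Fat content = 14.3%
Compliant: No

Fat% = 2.64 / 18.41 x 100 = 14.3%
Spec range: 5-14%
Compliant: No


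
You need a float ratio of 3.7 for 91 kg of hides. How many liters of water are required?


Water = hide weight x target ratio
Water = 91 x 3.7 = 336.7 L


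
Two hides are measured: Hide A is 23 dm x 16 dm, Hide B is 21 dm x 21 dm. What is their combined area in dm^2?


809 dm^2

Hide A area = 23 x 16 = 368 dm^2
Hide B area = 21 x 21 = 441 dm^2
Total = 368 + 441 = 809 dm^2


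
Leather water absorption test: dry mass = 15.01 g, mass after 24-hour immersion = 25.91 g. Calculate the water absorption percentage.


72.6%

Water absorbed = 25.91 - 15.01 = 10.90 g
WA% = 10.90 / 15.01 x 100 = 72.6%


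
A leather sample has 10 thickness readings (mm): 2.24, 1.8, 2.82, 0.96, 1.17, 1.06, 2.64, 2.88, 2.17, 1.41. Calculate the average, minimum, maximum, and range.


Sum = 19.15
Average = 19.15 / 10 = 1.92 mm
Minimum = 0.96 mm
Maximum = 2.88 mm
Range = 2.88 - 0.96 = 1.92 mm


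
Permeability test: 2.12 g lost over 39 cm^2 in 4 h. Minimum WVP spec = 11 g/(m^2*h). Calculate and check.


WVP = 135.90 g/(m^2*h)
Meets specification: Yes

WVP = 2.12 / (39 x 4) x 10000 = 135.90 g/(m^2*h)
Minimum: 11 g/(m^2*h)
Meets spec: Yes


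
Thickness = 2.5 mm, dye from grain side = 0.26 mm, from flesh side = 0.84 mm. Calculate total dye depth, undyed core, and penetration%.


Total dyed = 1.10 mm
Undyed core = 1.40 mm
Penetration = 44.0%


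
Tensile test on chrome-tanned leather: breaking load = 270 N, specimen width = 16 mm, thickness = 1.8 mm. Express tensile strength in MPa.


Cross-section = 16 x 1.8 = 28.8 mm^2
TS = 270 / 28.8 = 9.38 MPa
(1 N/mm^2 = 1 MPa)


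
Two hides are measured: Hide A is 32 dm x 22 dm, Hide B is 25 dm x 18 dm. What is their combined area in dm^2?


Hide A area = 32 x 22 = 704 dm^2
Hide B area = 25 x 18 = 450 dm^2
Total = 704 + 450 = 1154 dm^2


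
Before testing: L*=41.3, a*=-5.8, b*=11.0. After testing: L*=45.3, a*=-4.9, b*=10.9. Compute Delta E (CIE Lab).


Delta E = 4.10

dL = 45.3 - 41.3 = 4.0
da = -4.9 - (-5.8) = 0.9
db = 10.9 - 11.0 = -0.1
dE = sqrt((4.0)^2 + (0.9)^2 + (-0.1)^2) = 4.10


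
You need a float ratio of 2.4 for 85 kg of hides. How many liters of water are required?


204.0 L

Water = hide weight x target ratio
Water = 85 x 2.4 = 204.0 L


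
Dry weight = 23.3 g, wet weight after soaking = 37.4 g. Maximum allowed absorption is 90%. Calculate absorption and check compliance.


Absorption = 60.5%
Compliant: Yes


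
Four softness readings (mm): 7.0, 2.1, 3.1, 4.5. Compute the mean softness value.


4.18 mm

Sum = 7.0 + 2.1 + 3.1 + 4.5
Mean = 16.7 / 4 = 4.18 mm


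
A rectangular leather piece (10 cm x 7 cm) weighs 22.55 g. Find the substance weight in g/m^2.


Area = 10 x 7 = 70 cm^2
SW = 22.55 / 70 x 10000 = 3221.4 g/m^2


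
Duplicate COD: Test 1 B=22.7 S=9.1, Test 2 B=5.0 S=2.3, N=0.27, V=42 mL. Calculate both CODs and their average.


COD1 = 699.4 mg/L
COD2 = 138.9 mg/L
Average = 419.2 mg/L


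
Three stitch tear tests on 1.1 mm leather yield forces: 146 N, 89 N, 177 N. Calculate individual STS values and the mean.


STS1 = 132.7 N/mm
STS2 = 80.9 N/mm
STS3 = 160.9 N/mm
Mean = 124.8 N/mm

STS1 = 146 / 1.1 = 132.7 N/mm
STS2 = 89 / 1.1 = 80.9 N/mm
STS3 = 177 / 1.1 = 160.9 N/mm
Mean = (132.7 + 80.9 + 160.9) / 3 = 124.8 N/mm


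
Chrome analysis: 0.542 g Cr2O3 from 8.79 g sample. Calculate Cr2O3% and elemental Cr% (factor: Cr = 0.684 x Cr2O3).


Cr2O3% = 0.542 / 8.79 x 100 = 6.17%
Cr% = 6.17 x 0.684 = 4.22%


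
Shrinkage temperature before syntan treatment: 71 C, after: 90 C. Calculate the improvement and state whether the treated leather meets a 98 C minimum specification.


Improvement = 90 - 71 = 19 C
Spec check: 90 C >= 98 C? No


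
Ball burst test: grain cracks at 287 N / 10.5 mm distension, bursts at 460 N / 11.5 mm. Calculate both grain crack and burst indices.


Crack index = 27.3 N/mm
Burst index = 40.0 N/mm

Crack index = 287 / 10.5 = 27.3 N/mm
Burst index = 460 / 11.5 = 40.0 N/mm


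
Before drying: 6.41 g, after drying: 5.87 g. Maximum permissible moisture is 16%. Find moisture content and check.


MC = (6.41 - 5.87) / 6.41 x 100 = 8.4%
Maximum: 16%
Acceptable: Yes


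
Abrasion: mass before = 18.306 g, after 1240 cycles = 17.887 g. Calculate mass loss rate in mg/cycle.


Mass loss = 18.306 - 17.887 = 0.419 g
Rate = 0.419 / 1240 x 1000 = 0.338 mg/cycle


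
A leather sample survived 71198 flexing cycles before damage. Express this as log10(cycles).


4.85


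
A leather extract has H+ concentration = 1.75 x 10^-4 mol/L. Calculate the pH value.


pH = 3.76


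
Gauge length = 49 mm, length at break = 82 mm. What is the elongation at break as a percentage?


67.3%


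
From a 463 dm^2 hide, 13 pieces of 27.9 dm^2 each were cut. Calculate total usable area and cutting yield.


Total usable = 13 x 27.9 = 362.7 dm^2
Yield = 362.7 / 463 x 100 = 78.3%


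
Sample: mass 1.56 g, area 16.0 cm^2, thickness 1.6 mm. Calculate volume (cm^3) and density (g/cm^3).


Volume = 2.560 cm^3
Density = 0.609 g/cm^3

Thickness in cm = 1.6 / 10 = 0.16 cm
Volume = 16.0 x 0.16 = 2.560 cm^3
Density = 1.56 / 2.560 = 0.609 g/cm^3


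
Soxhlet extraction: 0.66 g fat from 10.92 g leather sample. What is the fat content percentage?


Fat content = 0.66 / 10.92 x 100
Fat = 6.0%


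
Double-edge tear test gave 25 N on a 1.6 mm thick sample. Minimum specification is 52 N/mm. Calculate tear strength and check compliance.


Tear strength = 15.6 N/mm
Compliant: No

Tear strength = 25 / 1.6 = 15.6 N/mm
Required minimum = 52 N/mm
Compliant: No


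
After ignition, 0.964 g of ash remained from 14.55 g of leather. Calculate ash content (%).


6.63%


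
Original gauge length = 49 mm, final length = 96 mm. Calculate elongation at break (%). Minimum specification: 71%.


Extension = 96 - 49 = 47 mm
Elongation = 47 / 49 x 100 = 95.9%
Minimum required: 71%
Meets specification: Yes


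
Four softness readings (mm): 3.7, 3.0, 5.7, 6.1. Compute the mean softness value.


4.63 mm


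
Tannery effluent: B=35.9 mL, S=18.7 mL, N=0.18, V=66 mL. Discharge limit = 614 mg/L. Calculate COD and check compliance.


COD = 375.3 mg/L
Compliant: Yes


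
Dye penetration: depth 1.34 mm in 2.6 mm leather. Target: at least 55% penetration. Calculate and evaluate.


Penetration = 51.5%
Meets target: No

Penetration = 1.34 / 2.6 x 100 = 51.5%
Target: 55%
Meets target: No


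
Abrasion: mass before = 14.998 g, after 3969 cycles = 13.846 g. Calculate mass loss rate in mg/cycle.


0.290 mg/cycle


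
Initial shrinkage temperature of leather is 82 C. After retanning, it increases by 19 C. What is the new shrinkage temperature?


101 C

New Ts = 82 + 19 = 101 C


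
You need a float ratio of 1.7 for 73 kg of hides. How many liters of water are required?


Water = hide weight x target ratio
Water = 73 x 1.7 = 124.1 L


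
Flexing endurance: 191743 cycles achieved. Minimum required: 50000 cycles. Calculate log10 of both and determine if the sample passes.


log10(191743) = 5.28
log10(50000) = 4.70
Passes: Yes


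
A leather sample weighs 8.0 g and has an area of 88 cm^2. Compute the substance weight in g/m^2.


Substance weight = mass / area x 10000
SW = 8.0 / 88 x 10000
SW = 909.1 g/m^2


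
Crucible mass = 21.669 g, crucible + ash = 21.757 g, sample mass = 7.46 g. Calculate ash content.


Ash mass = 0.088 g
Ash content = 1.18%


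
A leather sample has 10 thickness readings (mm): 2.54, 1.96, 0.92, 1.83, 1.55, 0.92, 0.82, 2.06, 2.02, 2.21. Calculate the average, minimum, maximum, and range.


Sum = 16.83
Average = 16.83 / 10 = 1.68 mm
Minimum = 0.82 mm
Maximum = 2.54 mm
Range = 2.54 - 0.82 = 1.72 mm


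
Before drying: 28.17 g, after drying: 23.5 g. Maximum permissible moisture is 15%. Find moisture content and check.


MC = (28.17 - 23.5) / 28.17 x 100 = 16.6%
Maximum: 15%
Acceptable: No


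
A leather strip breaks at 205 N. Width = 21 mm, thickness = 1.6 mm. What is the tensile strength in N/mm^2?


Cross-sectional area = 21 x 1.6 = 33.6 mm^2
Tensile strength = 205 / 33.6 = 6.10 N/mm^2


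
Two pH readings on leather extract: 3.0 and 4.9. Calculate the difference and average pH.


Difference = |3.0 - 4.9| = 1.9
Average = (3.0 + 4.9) / 2 = 3.95


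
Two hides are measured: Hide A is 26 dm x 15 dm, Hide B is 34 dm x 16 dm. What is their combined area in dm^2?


934 dm^2

Hide A area = 26 x 15 = 390 dm^2
Hide B area = 34 x 16 = 544 dm^2
Total = 390 + 544 = 934 dm^2


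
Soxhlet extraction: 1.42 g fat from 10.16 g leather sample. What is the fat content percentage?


14.0%

Fat content = 1.42 / 10.16 x 100
Fat = 14.0%


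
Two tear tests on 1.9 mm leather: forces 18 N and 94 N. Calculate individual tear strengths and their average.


Tear 1 = 9.5 N/mm
Tear 2 = 49.5 N/mm
Average = 29.5 N/mm

Tear 1 = 18 / 1.9 = 9.5 N/mm
Tear 2 = 94 / 1.9 = 49.5 N/mm
Average = (9.5 + 49.5) / 2 = 29.5 N/mm


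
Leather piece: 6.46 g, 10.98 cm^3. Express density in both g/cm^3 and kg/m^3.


Density = 6.46 / 10.98 = 0.588 g/cm^3
Convert: 0.588 x 1000 = 588 kg/m^3


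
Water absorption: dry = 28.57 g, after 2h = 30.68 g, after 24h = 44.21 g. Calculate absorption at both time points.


WA (2h) = (30.68 - 28.57) / 28.57 x 100 = 7.4%
WA (24h) = (44.21 - 28.57) / 28.57 x 100 = 54.7%


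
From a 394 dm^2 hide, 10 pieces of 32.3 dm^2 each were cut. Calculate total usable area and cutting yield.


Total usable = 10 x 32.3 = 323.0 dm^2
Yield = 323.0 / 394 x 100 = 82.0%


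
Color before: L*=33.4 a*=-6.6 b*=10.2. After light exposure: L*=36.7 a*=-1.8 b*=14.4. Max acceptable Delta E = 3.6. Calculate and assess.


Delta E = 7.18
Passes: No


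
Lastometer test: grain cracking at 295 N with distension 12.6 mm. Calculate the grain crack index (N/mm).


23.4 N/mm

Grain crack index = force / distension
Index = 295 / 12.6 = 23.4 N/mm


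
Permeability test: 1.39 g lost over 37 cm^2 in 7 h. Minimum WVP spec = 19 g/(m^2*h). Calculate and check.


WVP = 1.39 / (37 x 7) x 10000 = 53.67 g/(m^2*h)
Minimum: 19 g/(m^2*h)
Meets spec: Yes


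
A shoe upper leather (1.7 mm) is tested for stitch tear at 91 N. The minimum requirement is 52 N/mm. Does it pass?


STS = 91 / 1.7 = 53.5 N/mm
Minimum required: 52 N/mm
Passes: Yes


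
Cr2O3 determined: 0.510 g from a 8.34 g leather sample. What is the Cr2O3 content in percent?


Cr2O3% = 0.510 / 8.34 x 100
Cr2O3% = 6.12%


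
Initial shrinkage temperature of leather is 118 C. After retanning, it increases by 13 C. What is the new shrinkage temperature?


New Ts = 118 + 13 = 131 C


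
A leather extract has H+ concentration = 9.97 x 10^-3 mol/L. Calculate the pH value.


pH = 2.00

pH = -log10[H+]
pH = -log10(9.97 x 10^-3) = 2.00
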